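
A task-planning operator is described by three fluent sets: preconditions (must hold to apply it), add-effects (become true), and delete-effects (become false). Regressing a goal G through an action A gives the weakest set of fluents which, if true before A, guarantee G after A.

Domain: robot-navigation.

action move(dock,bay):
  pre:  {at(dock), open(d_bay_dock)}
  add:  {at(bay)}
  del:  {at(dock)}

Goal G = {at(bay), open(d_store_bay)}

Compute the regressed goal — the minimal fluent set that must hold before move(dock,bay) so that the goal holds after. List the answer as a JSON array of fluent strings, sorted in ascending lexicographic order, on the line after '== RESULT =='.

Regress:
  G ∩ del = {}  (empty — regression defined)
  G \ add = {at(bay), open(d_store_bay)} \ {at(bay)} = {open(d_store_bay)}
  ∪ pre   = {open(d_store_bay)} ∪ {at(dock), open(d_bay_dock)}
          = {at(dock), open(d_bay_dock), open(d_store_bay)}

== RESULT ==
["at(dock)", "open(d_bay_dock)", "open(d_store_bay)"]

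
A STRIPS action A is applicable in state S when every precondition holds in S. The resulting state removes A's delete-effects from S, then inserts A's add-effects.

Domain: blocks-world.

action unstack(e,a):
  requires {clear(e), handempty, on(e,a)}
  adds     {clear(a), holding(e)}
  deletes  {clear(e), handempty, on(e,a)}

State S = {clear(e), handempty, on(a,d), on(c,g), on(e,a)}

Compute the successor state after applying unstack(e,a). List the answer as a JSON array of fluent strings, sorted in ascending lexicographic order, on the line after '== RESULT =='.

Compute (S \ del) ∪ add:
  pre ⊆ S: {clear(e), handempty, on(e,a)} ⊆ S  — applicable
  S \ del = {on(a,d), on(c,g)}
  ∪ add   = {clear(a), holding(e), on(a,d), on(c,g)}

== RESULT ==
["clear(a)", "holding(e)", "on(a,d)", "on(c,g)"]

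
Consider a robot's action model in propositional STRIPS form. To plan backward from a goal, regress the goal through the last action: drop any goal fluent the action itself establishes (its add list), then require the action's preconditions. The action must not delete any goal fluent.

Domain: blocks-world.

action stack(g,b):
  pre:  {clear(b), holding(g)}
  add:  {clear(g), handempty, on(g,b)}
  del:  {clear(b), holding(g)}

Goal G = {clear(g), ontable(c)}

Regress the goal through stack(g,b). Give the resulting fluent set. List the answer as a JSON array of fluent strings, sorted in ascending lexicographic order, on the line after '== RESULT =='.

Regress:
  G ∩ del = {}  (empty — regression defined)
  G \ add = {clear(g), ontable(c)} \ {clear(g), handempty, on(g,b)} = {ontable(c)}
  ∪ pre   = {ontable(c)} ∪ {clear(b), holding(g)}
          = {clear(b), holding(g), ontable(c)}

== RESULT ==
["clear(b)", "holding(g)", "ontable(c)"]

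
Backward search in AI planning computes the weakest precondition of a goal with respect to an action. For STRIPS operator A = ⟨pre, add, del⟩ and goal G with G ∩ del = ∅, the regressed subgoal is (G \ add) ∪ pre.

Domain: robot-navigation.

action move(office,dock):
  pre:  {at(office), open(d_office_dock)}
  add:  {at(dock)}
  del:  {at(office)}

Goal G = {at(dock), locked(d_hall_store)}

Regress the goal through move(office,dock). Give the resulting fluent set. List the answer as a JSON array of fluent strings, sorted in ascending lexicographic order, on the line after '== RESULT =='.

Compute (G \ add) ∪ pre:
  G ∩ del = {}  (empty — regression defined)
  G \ add = {at(dock), locked(d_hall_store)} \ {at(dock)} = {locked(d_hall_store)}
  ∪ pre   = {locked(d_hall_store)} ∪ {at(office), open(d_office_dock)}
          = {at(office), locked(d_hall_store), open(d_office_dock)}

== RESULT ==
["at(office)", "locked(d_hall_store)", "open(d_office_dock)"]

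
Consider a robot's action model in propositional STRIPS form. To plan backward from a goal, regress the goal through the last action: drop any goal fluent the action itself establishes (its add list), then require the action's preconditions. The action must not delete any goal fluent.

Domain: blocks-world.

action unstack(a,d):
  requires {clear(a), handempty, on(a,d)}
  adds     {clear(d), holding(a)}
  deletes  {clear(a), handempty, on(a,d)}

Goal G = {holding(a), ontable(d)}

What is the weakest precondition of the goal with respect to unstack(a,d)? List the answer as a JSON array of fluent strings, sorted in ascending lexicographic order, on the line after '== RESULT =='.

Compute (G \ add) ∪ pre:
  G ∩ del = {}  (empty — regression defined)
  G \ add = {holding(a), ontable(d)} \ {clear(d), holding(a)} = {ontable(d)}
  ∪ pre   = {ontable(d)} ∪ {clear(a), handempty, on(a,d)}
          = {clear(a), handempty, on(a,d), ontable(d)}

== RESULT ==
["clear(a)", "handempty", "on(a,d)", "ontable(d)"]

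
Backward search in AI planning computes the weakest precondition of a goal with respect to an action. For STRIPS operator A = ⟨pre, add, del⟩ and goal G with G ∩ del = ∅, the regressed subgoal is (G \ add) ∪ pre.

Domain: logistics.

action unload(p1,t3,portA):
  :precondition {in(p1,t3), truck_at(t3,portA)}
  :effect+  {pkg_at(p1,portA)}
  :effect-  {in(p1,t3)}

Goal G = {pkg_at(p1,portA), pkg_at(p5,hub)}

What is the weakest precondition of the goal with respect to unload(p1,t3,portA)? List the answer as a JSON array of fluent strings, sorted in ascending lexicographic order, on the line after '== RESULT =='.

Compute (G \ add) ∪ pre:
  G ∩ del = {}  (empty — regression defined)
  G \ add = {pkg_at(p1,portA), pkg_at(p5,hub)} \ {pkg_at(p1,portA)} = {pkg_at(p5,hub)}
  ∪ pre   = {pkg_at(p5,hub)} ∪ {in(p1,t3), truck_at(t3,portA)}
          = {in(p1,t3), pkg_at(p5,hub), truck_at(t3,portA)}

== RESULT ==
["in(p1,t3)", "pkg_at(p5,hub)", "truck_at(t3,portA)"]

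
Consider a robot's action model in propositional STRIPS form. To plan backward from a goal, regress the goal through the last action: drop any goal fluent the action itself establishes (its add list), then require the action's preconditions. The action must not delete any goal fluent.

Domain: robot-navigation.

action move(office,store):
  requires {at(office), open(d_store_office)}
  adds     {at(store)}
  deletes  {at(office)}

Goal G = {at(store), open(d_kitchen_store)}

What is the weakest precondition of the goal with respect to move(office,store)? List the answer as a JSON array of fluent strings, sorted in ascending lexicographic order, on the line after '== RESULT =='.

Regress:
  G ∩ del = {}  (empty — regression defined)
  G \ add = {at(store), open(d_kitchen_store)} \ {at(store)} = {open(d_kitchen_store)}
  ∪ pre   = {open(d_kitchen_store)} ∪ {at(office), open(d_store_office)}
          = {at(office), open(d_kitchen_store), open(d_store_office)}

== RESULT ==
["at(office)", "open(d_kitchen_store)", "open(d_store_office)"]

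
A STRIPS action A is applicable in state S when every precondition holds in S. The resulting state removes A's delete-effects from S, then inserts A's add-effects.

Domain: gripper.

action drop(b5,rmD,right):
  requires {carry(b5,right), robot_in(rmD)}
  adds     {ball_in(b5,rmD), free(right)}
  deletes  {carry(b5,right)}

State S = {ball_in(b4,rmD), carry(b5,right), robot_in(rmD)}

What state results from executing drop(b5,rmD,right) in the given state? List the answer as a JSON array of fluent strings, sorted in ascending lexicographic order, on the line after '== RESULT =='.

Compute (S \ del) ∪ add:
  pre ⊆ S: {carry(b5,right), robot_in(rmD)} ⊆ S  — applicable
  S \ del = {ball_in(b4,rmD), robot_in(rmD)}
  ∪ add   = {ball_in(b4,rmD), ball_in(b5,rmD), free(right), robot_in(rmD)}

== RESULT ==
["ball_in(b4,rmD)", "ball_in(b5,rmD)", "free(right)", "robot_in(rmD)"]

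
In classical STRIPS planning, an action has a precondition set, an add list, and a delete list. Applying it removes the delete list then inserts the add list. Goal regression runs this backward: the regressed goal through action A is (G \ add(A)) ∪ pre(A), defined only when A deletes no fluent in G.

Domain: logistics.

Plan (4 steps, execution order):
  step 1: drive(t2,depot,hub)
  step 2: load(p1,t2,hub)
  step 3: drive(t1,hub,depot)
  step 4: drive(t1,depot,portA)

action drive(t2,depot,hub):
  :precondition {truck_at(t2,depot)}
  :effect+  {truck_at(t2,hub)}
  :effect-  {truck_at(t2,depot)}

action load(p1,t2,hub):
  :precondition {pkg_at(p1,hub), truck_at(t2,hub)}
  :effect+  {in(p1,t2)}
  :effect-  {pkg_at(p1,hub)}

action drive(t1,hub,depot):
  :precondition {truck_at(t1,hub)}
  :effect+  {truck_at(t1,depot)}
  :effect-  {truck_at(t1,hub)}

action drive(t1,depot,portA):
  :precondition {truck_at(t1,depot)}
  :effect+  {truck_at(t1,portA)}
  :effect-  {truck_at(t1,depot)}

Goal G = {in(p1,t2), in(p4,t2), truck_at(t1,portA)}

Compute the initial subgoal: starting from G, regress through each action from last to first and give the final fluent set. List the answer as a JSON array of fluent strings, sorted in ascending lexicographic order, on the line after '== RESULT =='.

Work backward from the goal:
  through step 4 (drive(t1,depot,portA)): drop {truck_at(t1,portA)}, keep {in(p1,t2), in(p4,t2)}, require {truck_at(t1,depot)}
    → {in(p1,t2), in(p4,t2), truck_at(t1,depot)}
  through step 3 (drive(t1,hub,depot)): drop {truck_at(t1,depot)}, keep {in(p1,t2), in(p4,t2)}, require {truck_at(t1,hub)}
    → {in(p1,t2), in(p4,t2), truck_at(t1,hub)}
  through step 2 (load(p1,t2,hub)): drop {in(p1,t2)}, keep {in(p4,t2), truck_at(t1,hub)}, require {pkg_at(p1,hub), truck_at(t2,hub)}
    → {in(p4,t2), pkg_at(p1,hub), truck_at(t1,hub), truck_at(t2,hub)}
  through step 1 (drive(t2,depot,hub)): drop {truck_at(t2,hub)}, keep {in(p4,t2), pkg_at(p1,hub), truck_at(t1,hub)}, require {truck_at(t2,depot)}
    → {in(p4,t2), pkg_at(p1,hub), truck_at(t1,hub), truck_at(t2,depot)}

== RESULT ==
["in(p4,t2)", "pkg_at(p1,hub)", "truck_at(t1,hub)", "truck_at(t2,depot)"]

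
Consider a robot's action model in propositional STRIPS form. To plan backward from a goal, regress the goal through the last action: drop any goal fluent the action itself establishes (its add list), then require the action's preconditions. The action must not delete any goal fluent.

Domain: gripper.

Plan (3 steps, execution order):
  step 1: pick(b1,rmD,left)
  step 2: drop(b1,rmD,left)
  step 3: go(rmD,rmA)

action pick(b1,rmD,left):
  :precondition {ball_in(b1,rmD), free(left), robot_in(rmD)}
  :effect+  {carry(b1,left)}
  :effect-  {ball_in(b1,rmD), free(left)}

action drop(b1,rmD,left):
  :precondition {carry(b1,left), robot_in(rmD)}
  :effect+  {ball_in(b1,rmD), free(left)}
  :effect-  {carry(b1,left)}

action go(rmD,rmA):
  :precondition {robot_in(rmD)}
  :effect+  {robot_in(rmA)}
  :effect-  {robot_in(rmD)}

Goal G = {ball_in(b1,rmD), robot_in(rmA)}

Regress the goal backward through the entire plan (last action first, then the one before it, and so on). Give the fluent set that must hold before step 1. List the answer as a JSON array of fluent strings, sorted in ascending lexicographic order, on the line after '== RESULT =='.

Regress step by step:
  through step 3 (go(rmD,rmA)): drop {robot_in(rmA)}, keep {ball_in(b1,rmD)}, require {robot_in(rmD)}
    → {ball_in(b1,rmD), robot_in(rmD)}
  through step 2 (drop(b1,rmD,left)): drop {ball_in(b1,rmD)}, keep {robot_in(rmD)}, require {carry(b1,left), robot_in(rmD)}
    → {carry(b1,left), robot_in(rmD)}
  through step 1 (pick(b1,rmD,left)): drop {carry(b1,left)}, keep {robot_in(rmD)}, require {ball_in(b1,rmD), free(left), robot_in(rmD)}
    → {ball_in(b1,rmD), free(left), robot_in(rmD)}

== RESULT ==
["ball_in(b1,rmD)", "free(left)", "robot_in(rmD)"]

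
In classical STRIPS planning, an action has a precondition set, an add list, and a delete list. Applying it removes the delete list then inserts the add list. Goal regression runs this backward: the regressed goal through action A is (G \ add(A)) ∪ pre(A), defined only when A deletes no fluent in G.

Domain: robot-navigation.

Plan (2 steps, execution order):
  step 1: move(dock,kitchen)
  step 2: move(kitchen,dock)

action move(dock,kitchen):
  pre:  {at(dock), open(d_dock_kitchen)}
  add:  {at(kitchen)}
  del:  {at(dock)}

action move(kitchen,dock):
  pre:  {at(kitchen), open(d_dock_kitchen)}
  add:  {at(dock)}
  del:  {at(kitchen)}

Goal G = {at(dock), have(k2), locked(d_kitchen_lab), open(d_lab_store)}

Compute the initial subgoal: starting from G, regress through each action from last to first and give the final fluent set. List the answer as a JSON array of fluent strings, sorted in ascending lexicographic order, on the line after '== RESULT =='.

Work backward from the goal:
  through step 2 (move(kitchen,dock)): drop {at(dock)}, keep {have(k2), locked(d_kitchen_lab), open(d_lab_store)}, require {at(kitchen), open(d_dock_kitchen)}
    → {at(kitchen), have(k2), locked(d_kitchen_lab), open(d_dock_kitchen), open(d_lab_store)}
  through step 1 (move(dock,kitchen)): drop {at(kitchen)}, keep {have(k2), locked(d_kitchen_lab), open(d_dock_kitchen), open(d_lab_store)}, require {at(dock), open(d_dock_kitchen)}
    → {at(dock), have(k2), locked(d_kitchen_lab), open(d_dock_kitchen), open(d_lab_store)}

== RESULT ==
["at(dock)", "have(k2)", "locked(d_kitchen_lab)", "open(d_dock_kitchen)", "open(d_lab_store)"]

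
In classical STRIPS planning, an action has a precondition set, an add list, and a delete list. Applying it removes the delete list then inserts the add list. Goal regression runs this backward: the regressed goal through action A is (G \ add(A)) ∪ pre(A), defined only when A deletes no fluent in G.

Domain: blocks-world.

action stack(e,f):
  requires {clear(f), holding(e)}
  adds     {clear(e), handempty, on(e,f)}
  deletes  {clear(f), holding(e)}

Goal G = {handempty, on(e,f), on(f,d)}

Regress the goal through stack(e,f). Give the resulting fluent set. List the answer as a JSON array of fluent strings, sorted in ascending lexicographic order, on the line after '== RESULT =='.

Compute (G \ add) ∪ pre:
  G ∩ del = {}  (empty — regression defined)
  G \ add = {handempty, on(e,f), on(f,d)} \ {clear(e), handempty, on(e,f)} = {on(f,d)}
  ∪ pre   = {on(f,d)} ∪ {clear(f), holding(e)}
          = {clear(f), holding(e), on(f,d)}

== RESULT ==
["clear(f)", "holding(e)", "on(f,d)"]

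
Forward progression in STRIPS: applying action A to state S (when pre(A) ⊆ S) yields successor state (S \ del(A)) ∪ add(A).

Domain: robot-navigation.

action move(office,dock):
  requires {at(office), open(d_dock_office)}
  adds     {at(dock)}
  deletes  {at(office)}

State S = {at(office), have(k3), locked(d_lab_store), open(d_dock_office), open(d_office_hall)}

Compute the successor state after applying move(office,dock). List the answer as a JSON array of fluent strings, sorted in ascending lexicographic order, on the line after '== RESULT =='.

Compute (S \ del) ∪ add:
  pre ⊆ S: {at(office), open(d_dock_office)} ⊆ S  — applicable
  S \ del = {have(k3), locked(d_lab_store), open(d_dock_office), open(d_office_hall)}
  ∪ add   = {at(dock), have(k3), locked(d_lab_store), open(d_dock_office), open(d_office_hall)}

== RESULT ==
["at(dock)", "have(k3)", "locked(d_lab_store)", "open(d_dock_office)", "open(d_office_hall)"]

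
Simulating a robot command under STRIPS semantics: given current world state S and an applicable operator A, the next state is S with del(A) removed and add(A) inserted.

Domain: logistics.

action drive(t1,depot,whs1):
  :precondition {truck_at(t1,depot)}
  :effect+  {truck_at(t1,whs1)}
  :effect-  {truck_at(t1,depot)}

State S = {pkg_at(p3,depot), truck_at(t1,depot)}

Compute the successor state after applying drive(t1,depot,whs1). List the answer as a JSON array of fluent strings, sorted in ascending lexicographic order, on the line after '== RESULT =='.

Compute (S \ del) ∪ add:
  pre ⊆ S: {truck_at(t1,depot)} ⊆ S  — applicable
  S \ del = {pkg_at(p3,depot)}
  ∪ add   = {pkg_at(p3,depot), truck_at(t1,whs1)}

== RESULT ==
["pkg_at(p3,depot)", "truck_at(t1,whs1)"]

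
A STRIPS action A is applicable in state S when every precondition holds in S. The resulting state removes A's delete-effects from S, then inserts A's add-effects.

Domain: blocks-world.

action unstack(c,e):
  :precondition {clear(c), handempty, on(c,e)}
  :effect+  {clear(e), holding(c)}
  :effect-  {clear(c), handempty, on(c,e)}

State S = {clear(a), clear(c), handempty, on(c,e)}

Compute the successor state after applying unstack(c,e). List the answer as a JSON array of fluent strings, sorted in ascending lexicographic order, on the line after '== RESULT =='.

Progress:
  pre ⊆ S: {clear(c), handempty, on(c,e)} ⊆ S  — applicable
  S \ del = {clear(a)}
  ∪ add   = {clear(a), clear(e), holding(c)}

== RESULT ==
["clear(a)", "clear(e)", "holding(c)"]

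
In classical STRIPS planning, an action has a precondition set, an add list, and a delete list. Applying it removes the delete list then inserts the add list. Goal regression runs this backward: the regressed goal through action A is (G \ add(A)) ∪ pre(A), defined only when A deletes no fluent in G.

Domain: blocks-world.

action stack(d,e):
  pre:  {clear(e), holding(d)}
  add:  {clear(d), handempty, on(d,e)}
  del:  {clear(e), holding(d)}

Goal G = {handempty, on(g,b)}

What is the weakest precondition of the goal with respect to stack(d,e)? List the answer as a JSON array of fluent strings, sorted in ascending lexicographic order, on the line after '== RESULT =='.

Regress:
  G ∩ del = {}  (empty — regression defined)
  G \ add = {handempty, on(g,b)} \ {clear(d), handempty, on(d,e)} = {on(g,b)}
  ∪ pre   = {on(g,b)} ∪ {clear(e), holding(d)}
          = {clear(e), holding(d), on(g,b)}

== RESULT ==
["clear(e)", "holding(d)", "on(g,b)"]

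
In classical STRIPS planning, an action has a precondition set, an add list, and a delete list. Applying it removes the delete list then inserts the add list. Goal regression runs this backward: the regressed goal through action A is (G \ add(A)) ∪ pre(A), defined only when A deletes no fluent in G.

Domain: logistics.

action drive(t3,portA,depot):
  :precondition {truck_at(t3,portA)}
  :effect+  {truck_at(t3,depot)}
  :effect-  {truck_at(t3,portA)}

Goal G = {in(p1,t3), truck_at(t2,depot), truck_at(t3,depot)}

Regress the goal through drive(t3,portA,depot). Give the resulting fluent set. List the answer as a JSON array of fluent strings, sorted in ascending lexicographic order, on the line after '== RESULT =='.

Compute (G \ add) ∪ pre:
  G ∩ del = {}  (empty — regression defined)
  G \ add = {in(p1,t3), truck_at(t2,depot), truck_at(t3,depot)} \ {truck_at(t3,depot)} = {in(p1,t3), truck_at(t2,depot)}
  ∪ pre   = {in(p1,t3), truck_at(t2,depot)} ∪ {truck_at(t3,portA)}
          = {in(p1,t3), truck_at(t2,depot), truck_at(t3,portA)}

== RESULT ==
["in(p1,t3)", "truck_at(t2,depot)", "truck_at(t3,portA)"]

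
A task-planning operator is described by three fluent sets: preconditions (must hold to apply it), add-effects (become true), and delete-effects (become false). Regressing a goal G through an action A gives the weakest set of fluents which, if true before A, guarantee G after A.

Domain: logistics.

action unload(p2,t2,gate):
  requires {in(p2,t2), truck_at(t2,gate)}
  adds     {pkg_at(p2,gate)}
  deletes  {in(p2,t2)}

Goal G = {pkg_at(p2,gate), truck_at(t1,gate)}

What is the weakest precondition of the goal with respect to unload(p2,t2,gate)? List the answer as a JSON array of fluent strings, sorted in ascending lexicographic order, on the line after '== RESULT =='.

Regress:
  G ∩ del = {}  (empty — regression defined)
  G \ add = {pkg_at(p2,gate), truck_at(t1,gate)} \ {pkg_at(p2,gate)} = {truck_at(t1,gate)}
  ∪ pre   = {truck_at(t1,gate)} ∪ {in(p2,t2), truck_at(t2,gate)}
          = {in(p2,t2), truck_at(t1,gate), truck_at(t2,gate)}

== RESULT ==
["in(p2,t2)", "truck_at(t1,gate)", "truck_at(t2,gate)"]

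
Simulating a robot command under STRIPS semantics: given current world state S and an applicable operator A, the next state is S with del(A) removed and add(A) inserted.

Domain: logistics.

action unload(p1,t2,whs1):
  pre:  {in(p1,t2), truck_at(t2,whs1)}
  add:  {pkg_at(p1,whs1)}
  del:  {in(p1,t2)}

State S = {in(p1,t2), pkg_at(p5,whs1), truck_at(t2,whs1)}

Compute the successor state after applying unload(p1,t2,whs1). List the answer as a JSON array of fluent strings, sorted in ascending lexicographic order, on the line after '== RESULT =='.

Progress:
  pre ⊆ S: {in(p1,t2), truck_at(t2,whs1)} ⊆ S  — applicable
  S \ del = {pkg_at(p5,whs1), truck_at(t2,whs1)}
  ∪ add   = {pkg_at(p1,whs1), pkg_at(p5,whs1), truck_at(t2,whs1)}

== RESULT ==
["pkg_at(p1,whs1)", "pkg_at(p5,whs1)", "truck_at(t2,whs1)"]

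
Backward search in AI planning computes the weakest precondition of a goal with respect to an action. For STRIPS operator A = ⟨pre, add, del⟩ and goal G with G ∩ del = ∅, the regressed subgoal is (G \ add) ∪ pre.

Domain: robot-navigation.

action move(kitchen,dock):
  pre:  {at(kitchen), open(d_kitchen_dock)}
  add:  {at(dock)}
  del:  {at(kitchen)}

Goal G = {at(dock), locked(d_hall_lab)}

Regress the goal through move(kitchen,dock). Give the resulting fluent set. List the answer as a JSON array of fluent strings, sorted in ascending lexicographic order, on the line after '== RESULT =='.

Compute (G \ add) ∪ pre:
  G ∩ del = {}  (empty — regression defined)
  G \ add = {at(dock), locked(d_hall_lab)} \ {at(dock)} = {locked(d_hall_lab)}
  ∪ pre   = {locked(d_hall_lab)} ∪ {at(kitchen), open(d_kitchen_dock)}
          = {at(kitchen), locked(d_hall_lab), open(d_kitchen_dock)}

== RESULT ==
["at(kitchen)", "locked(d_hall_lab)", "open(d_kitchen_dock)"]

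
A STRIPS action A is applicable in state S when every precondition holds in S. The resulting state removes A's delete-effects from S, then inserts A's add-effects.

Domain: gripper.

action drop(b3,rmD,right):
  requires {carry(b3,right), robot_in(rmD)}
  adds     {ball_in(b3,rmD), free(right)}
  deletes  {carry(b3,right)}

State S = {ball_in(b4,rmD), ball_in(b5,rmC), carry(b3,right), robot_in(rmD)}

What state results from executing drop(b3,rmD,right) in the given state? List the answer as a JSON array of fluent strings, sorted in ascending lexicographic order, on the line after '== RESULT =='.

Progress:
  pre ⊆ S: {carry(b3,right), robot_in(rmD)} ⊆ S  — applicable
  S \ del = {ball_in(b4,rmD), ball_in(b5,rmC), robot_in(rmD)}
  ∪ add   = {ball_in(b3,rmD), ball_in(b4,rmD), ball_in(b5,rmC), free(right), robot_in(rmD)}

== RESULT ==
["ball_in(b3,rmD)", "ball_in(b4,rmD)", "ball_in(b5,rmC)", "free(right)", "robot_in(rmD)"]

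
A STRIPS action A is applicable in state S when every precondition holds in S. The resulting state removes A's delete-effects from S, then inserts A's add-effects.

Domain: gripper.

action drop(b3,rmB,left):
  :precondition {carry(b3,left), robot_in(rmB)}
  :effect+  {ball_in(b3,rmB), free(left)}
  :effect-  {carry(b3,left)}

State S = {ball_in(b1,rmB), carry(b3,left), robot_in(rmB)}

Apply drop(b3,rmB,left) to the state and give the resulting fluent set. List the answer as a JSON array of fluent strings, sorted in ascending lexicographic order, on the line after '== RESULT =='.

Compute (S \ del) ∪ add:
  pre ⊆ S: {carry(b3,left), robot_in(rmB)} ⊆ S  — applicable
  S \ del = {ball_in(b1,rmB), robot_in(rmB)}
  ∪ add   = {ball_in(b1,rmB), ball_in(b3,rmB), free(left), robot_in(rmB)}

== RESULT ==
["ball_in(b1,rmB)", "ball_in(b3,rmB)", "free(left)", "robot_in(rmB)"]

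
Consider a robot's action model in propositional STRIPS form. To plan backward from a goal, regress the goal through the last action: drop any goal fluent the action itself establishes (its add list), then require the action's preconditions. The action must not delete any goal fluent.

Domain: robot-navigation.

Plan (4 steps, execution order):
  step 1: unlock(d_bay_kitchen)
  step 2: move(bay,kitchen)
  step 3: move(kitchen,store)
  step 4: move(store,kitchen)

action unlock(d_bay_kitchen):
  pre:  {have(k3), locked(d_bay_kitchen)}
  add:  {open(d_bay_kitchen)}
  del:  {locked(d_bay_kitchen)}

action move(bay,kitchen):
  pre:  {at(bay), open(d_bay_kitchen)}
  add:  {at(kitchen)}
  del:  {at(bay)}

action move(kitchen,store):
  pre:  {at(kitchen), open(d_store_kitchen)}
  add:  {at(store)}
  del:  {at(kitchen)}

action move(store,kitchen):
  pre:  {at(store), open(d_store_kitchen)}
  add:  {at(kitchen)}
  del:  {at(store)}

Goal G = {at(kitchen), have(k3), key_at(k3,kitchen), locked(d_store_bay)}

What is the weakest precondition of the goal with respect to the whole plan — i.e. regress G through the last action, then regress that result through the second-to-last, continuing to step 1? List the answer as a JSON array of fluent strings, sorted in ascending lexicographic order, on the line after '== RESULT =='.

Regress step by step:
  through step 4 (move(store,kitchen)): drop {at(kitchen)}, keep {have(k3), key_at(k3,kitchen), locked(d_store_bay)}, require {at(store), open(d_store_kitchen)}
    → {at(store), have(k3), key_at(k3,kitchen), locked(d_store_bay), open(d_store_kitchen)}
  through step 3 (move(kitchen,store)): drop {at(store)}, keep {have(k3), key_at(k3,kitchen), locked(d_store_bay), open(d_store_kitchen)}, require {at(kitchen), open(d_store_kitchen)}
    → {at(kitchen), have(k3), key_at(k3,kitchen), locked(d_store_bay), open(d_store_kitchen)}
  through step 2 (move(bay,kitchen)): drop {at(kitchen)}, keep {have(k3), key_at(k3,kitchen), locked(d_store_bay), open(d_store_kitchen)}, require {at(bay), open(d_bay_kitchen)}
    → {at(bay), have(k3), key_at(k3,kitchen), locked(d_store_bay), open(d_bay_kitchen), open(d_store_kitchen)}
  through step 1 (unlock(d_bay_kitchen)): drop {open(d_bay_kitchen)}, keep {at(bay), have(k3), key_at(k3,kitchen), locked(d_store_bay), open(d_store_kitchen)}, require {have(k3), locked(d_bay_kitchen)}
    → {at(bay), have(k3), key_at(k3,kitchen), locked(d_bay_kitchen), locked(d_store_bay), open(d_store_kitchen)}

== RESULT ==
["at(bay)", "have(k3)", "key_at(k3,kitchen)", "locked(d_bay_kitchen)", "locked(d_store_bay)", "open(d_store_kitchen)"]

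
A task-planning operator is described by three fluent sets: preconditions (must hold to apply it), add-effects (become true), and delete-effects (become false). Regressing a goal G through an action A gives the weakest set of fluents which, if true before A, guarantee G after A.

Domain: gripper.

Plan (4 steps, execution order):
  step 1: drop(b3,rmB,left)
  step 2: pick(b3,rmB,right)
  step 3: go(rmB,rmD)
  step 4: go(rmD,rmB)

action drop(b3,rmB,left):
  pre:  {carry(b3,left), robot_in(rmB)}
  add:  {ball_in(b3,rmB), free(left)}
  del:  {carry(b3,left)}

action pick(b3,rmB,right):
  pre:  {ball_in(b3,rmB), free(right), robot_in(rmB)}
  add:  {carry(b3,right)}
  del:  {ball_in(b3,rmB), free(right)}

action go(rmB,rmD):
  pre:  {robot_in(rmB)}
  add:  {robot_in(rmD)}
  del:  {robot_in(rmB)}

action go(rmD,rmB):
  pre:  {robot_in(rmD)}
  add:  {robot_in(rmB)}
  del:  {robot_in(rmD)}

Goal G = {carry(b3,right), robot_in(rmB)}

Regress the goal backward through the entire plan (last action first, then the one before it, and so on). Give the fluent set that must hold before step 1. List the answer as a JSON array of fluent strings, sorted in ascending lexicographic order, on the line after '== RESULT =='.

Work backward from the goal:
  through step 4 (go(rmD,rmB)): drop {robot_in(rmB)}, keep {carry(b3,right)}, require {robot_in(rmD)}
    → {carry(b3,right), robot_in(rmD)}
  through step 3 (go(rmB,rmD)): drop {robot_in(rmD)}, keep {carry(b3,right)}, require {robot_in(rmB)}
    → {carry(b3,right), robot_in(rmB)}
  through step 2 (pick(b3,rmB,right)): drop {carry(b3,right)}, keep {robot_in(rmB)}, require {ball_in(b3,rmB), free(right), robot_in(rmB)}
    → {ball_in(b3,rmB), free(right), robot_in(rmB)}
  through step 1 (drop(b3,rmB,left)): drop {ball_in(b3,rmB)}, keep {free(right), robot_in(rmB)}, require {carry(b3,left), robot_in(rmB)}
    → {carry(b3,left), free(right), robot_in(rmB)}

== RESULT ==
["carry(b3,left)", "free(right)", "robot_in(rmB)"]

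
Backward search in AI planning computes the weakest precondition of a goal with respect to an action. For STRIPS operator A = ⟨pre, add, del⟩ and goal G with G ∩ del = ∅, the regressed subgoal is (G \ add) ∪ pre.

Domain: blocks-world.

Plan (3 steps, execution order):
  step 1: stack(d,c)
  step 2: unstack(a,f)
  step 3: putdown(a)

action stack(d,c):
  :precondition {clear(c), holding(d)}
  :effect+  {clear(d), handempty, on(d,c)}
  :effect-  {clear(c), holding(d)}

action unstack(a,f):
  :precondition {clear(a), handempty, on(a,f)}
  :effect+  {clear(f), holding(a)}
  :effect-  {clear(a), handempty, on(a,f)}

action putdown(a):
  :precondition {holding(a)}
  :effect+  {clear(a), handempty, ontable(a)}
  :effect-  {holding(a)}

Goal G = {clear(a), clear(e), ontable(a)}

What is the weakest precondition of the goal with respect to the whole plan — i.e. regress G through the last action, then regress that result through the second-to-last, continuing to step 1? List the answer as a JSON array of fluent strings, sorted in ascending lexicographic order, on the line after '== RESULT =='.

Work backward from the goal:
  through step 3 (putdown(a)): drop {clear(a), ontable(a)}, keep {clear(e)}, require {holding(a)}
    → {clear(e), holding(a)}
  through step 2 (unstack(a,f)): drop {holding(a)}, keep {clear(e)}, require {clear(a), handempty, on(a,f)}
    → {clear(a), clear(e), handempty, on(a,f)}
  through step 1 (stack(d,c)): drop {handempty}, keep {clear(a), clear(e), on(a,f)}, require {clear(c), holding(d)}
    → {clear(a), clear(c), clear(e), holding(d), on(a,f)}

== RESULT ==
["clear(a)", "clear(c)", "clear(e)", "holding(d)", "on(a,f)"]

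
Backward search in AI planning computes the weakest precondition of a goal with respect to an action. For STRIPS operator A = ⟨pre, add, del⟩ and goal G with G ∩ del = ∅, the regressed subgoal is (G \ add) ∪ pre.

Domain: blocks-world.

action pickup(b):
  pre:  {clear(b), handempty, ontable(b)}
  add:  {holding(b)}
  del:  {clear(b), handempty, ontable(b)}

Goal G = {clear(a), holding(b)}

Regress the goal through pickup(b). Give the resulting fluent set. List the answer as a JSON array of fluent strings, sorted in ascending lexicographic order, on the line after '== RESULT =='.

Compute (G \ add) ∪ pre:
  G ∩ del = {}  (empty — regression defined)
  G \ add = {clear(a), holding(b)} \ {holding(b)} = {clear(a)}
  ∪ pre   = {clear(a)} ∪ {clear(b), handempty, ontable(b)}
          = {clear(a), clear(b), handempty, ontable(b)}

== RESULT ==
["clear(a)", "clear(b)", "handempty", "ontable(b)"]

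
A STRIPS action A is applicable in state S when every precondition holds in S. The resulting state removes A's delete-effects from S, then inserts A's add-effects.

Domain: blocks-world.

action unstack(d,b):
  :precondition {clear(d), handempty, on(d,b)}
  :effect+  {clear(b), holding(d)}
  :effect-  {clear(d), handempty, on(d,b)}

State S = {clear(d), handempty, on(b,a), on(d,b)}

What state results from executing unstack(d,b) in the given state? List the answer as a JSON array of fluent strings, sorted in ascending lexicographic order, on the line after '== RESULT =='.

Compute (S \ del) ∪ add:
  pre ⊆ S: {clear(d), handempty, on(d,b)} ⊆ S  — applicable
  S \ del = {on(b,a)}
  ∪ add   = {clear(b), holding(d), on(b,a)}

== RESULT ==
["clear(b)", "holding(d)", "on(b,a)"]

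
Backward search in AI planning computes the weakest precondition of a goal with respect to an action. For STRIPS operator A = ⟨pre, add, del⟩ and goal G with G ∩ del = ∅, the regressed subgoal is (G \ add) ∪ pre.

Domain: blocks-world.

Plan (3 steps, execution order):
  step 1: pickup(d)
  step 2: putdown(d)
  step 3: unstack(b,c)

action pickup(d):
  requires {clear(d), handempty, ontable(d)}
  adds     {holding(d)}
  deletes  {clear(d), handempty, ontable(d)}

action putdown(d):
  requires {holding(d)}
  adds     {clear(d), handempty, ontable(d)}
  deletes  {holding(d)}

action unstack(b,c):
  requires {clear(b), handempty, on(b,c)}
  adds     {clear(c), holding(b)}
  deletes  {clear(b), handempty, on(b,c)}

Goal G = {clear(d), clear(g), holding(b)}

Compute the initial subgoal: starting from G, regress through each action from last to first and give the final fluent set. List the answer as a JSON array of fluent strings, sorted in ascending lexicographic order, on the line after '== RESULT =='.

Regress step by step:
  through step 3 (unstack(b,c)): drop {holding(b)}, keep {clear(d), clear(g)}, require {clear(b), handempty, on(b,c)}
    → {clear(b), clear(d), clear(g), handempty, on(b,c)}
  through step 2 (putdown(d)): drop {clear(d), handempty}, keep {clear(b), clear(g), on(b,c)}, require {holding(d)}
    → {clear(b), clear(g), holding(d), on(b,c)}
  through step 1 (pickup(d)): drop {holding(d)}, keep {clear(b), clear(g), on(b,c)}, require {clear(d), handempty, ontable(d)}
    → {clear(b), clear(d), clear(g), handempty, on(b,c), ontable(d)}

== RESULT ==
["clear(b)", "clear(d)", "clear(g)", "handempty", "on(b,c)", "ontable(d)"]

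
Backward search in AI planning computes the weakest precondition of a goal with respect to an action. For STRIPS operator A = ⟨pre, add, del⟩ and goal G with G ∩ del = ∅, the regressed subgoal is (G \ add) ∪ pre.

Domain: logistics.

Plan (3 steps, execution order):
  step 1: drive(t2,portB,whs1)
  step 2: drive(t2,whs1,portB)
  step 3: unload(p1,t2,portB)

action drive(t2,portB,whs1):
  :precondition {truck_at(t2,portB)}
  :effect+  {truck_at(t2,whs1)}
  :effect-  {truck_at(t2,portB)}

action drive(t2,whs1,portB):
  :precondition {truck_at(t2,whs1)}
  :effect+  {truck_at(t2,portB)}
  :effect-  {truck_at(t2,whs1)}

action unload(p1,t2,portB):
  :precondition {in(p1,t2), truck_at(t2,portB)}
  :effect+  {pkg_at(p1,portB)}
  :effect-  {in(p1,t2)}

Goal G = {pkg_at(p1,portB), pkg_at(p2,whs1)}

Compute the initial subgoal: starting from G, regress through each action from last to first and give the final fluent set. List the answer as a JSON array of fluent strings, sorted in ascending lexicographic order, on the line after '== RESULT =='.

Work backward from the goal:
  through step 3 (unload(p1,t2,portB)): drop {pkg_at(p1,portB)}, keep {pkg_at(p2,whs1)}, require {in(p1,t2), truck_at(t2,portB)}
    → {in(p1,t2), pkg_at(p2,whs1), truck_at(t2,portB)}
  through step 2 (drive(t2,whs1,portB)): drop {truck_at(t2,portB)}, keep {in(p1,t2), pkg_at(p2,whs1)}, require {truck_at(t2,whs1)}
    → {in(p1,t2), pkg_at(p2,whs1), truck_at(t2,whs1)}
  through step 1 (drive(t2,portB,whs1)): drop {truck_at(t2,whs1)}, keep {in(p1,t2), pkg_at(p2,whs1)}, require {truck_at(t2,portB)}
    → {in(p1,t2), pkg_at(p2,whs1), truck_at(t2,portB)}

== RESULT ==
["in(p1,t2)", "pkg_at(p2,whs1)", "truck_at(t2,portB)"]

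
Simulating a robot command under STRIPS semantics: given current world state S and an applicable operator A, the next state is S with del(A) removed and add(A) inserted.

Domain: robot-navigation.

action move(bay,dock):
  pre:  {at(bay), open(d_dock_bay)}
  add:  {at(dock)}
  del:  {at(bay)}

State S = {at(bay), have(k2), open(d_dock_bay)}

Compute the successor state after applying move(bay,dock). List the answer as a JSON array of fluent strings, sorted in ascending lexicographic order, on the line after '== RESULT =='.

Progress:
  pre ⊆ S: {at(bay), open(d_dock_bay)} ⊆ S  — applicable
  S \ del = {have(k2), open(d_dock_bay)}
  ∪ add   = {at(dock), have(k2), open(d_dock_bay)}

== RESULT ==
["at(dock)", "have(k2)", "open(d_dock_bay)"]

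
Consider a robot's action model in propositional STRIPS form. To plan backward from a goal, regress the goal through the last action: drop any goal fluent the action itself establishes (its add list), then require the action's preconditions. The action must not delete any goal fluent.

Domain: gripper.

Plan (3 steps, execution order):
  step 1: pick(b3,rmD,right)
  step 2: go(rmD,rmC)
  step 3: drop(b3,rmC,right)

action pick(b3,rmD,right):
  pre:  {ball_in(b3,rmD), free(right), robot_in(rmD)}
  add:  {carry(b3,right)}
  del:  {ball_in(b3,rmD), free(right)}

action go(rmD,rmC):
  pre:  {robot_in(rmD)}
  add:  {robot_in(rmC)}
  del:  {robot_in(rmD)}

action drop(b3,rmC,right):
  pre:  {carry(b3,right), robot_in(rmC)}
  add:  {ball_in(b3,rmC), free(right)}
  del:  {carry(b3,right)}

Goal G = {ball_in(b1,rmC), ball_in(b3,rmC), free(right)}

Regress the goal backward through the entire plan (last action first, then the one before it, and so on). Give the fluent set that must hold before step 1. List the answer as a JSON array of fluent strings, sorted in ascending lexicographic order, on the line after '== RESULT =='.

Work backward from the goal:
  through step 3 (drop(b3,rmC,right)): drop {ball_in(b3,rmC), free(right)}, keep {ball_in(b1,rmC)}, require {carry(b3,right), robot_in(rmC)}
    → {ball_in(b1,rmC), carry(b3,right), robot_in(rmC)}
  through step 2 (go(rmD,rmC)): drop {robot_in(rmC)}, keep {ball_in(b1,rmC), carry(b3,right)}, require {robot_in(rmD)}
    → {ball_in(b1,rmC), carry(b3,right), robot_in(rmD)}
  through step 1 (pick(b3,rmD,right)): drop {carry(b3,right)}, keep {ball_in(b1,rmC), robot_in(rmD)}, require {ball_in(b3,rmD), free(right), robot_in(rmD)}
    → {ball_in(b1,rmC), ball_in(b3,rmD), free(right), robot_in(rmD)}

== RESULT ==
["ball_in(b1,rmC)", "ball_in(b3,rmD)", "free(right)", "robot_in(rmD)"]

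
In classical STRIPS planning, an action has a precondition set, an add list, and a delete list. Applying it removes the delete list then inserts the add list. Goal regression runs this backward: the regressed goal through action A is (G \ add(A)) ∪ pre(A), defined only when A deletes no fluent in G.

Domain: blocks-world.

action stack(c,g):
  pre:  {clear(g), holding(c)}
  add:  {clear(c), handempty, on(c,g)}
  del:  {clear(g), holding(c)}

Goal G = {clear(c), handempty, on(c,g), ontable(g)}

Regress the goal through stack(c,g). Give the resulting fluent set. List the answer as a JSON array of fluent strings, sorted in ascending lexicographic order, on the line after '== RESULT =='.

Regress:
  G ∩ del = {}  (empty — regression defined)
  G \ add = {clear(c), handempty, on(c,g), ontable(g)} \ {clear(c), handempty, on(c,g)} = {ontable(g)}
  ∪ pre   = {ontable(g)} ∪ {clear(g), holding(c)}
          = {clear(g), holding(c), ontable(g)}

== RESULT ==
["clear(g)", "holding(c)", "ontable(g)"]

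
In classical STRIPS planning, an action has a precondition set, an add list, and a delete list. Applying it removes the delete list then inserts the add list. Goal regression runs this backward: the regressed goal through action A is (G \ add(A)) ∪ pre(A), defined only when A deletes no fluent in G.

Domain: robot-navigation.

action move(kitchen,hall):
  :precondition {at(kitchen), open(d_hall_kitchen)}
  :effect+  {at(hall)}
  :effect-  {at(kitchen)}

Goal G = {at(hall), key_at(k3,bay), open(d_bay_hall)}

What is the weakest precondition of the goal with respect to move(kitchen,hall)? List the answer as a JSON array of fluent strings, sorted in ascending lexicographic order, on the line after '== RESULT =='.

Regress:
  G ∩ del = {}  (empty — regression defined)
  G \ add = {at(hall), key_at(k3,bay), open(d_bay_hall)} \ {at(hall)} = {key_at(k3,bay), open(d_bay_hall)}
  ∪ pre   = {key_at(k3,bay), open(d_bay_hall)} ∪ {at(kitchen), open(d_hall_kitchen)}
          = {at(kitchen), key_at(k3,bay), open(d_bay_hall), open(d_hall_kitchen)}

== RESULT ==
["at(kitchen)", "key_at(k3,bay)", "open(d_bay_hall)", "open(d_hall_kitchen)"]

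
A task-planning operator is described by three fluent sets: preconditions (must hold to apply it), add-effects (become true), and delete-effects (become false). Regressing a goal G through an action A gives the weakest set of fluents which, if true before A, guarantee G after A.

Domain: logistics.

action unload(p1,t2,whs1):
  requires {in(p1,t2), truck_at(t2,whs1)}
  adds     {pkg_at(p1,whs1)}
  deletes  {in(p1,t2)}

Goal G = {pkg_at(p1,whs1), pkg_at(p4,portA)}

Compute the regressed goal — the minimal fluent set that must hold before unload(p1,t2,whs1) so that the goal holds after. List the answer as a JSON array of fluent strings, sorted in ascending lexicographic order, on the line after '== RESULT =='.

Regress:
  G ∩ del = {}  (empty — regression defined)
  G \ add = {pkg_at(p1,whs1), pkg_at(p4,portA)} \ {pkg_at(p1,whs1)} = {pkg_at(p4,portA)}
  ∪ pre   = {pkg_at(p4,portA)} ∪ {in(p1,t2), truck_at(t2,whs1)}
          = {in(p1,t2), pkg_at(p4,portA), truck_at(t2,whs1)}

== RESULT ==
["in(p1,t2)", "pkg_at(p4,portA)", "truck_at(t2,whs1)"]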